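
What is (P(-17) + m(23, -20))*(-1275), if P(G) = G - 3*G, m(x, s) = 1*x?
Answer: -72675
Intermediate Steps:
m(x, s) = x
P(G) = -2*G
(P(-17) + m(23, -20))*(-1275) = (-2*(-17) + 23)*(-1275) = (34 + 23)*(-1275) = 57*(-1275) = -72675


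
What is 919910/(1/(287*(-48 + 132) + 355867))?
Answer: 349542802250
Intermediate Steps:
919910/(1/(287*(-48 + 132) + 355867)) = 919910/(1/(287*84 + 355867)) = 919910/(1/(24108 + 355867)) = 919910/(1/379975) = 919910*379975 = 349542802250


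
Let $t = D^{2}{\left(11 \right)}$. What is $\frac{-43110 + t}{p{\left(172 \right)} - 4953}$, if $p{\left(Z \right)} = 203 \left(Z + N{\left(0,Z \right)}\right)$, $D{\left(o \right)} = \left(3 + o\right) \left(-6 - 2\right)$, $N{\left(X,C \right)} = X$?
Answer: $- \frac{30566}{29963} \approx -1.0201$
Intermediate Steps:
$D{\left(o \right)} = -24 - 8 o$ ($D{\left(o \right)} = \left(3 + o\right) \left(-8\right) = -24 - 8 o$)
$p{\left(Z \right)} = 203 Z$ ($p{\left(Z \right)} = 203 \left(Z + 0\right) = 203 Z$)
$t = 12544$ ($t = \left(-24 - 88\right)^{2} = \left(-112\right)^{2} = 12544$)
$\frac{-43110 + t}{p{\left(172 \right)} - 4953} = \frac{-43110 + 12544}{203 \cdot 172 - 4953} = - \frac{30566}{34916 - 4953} = - \frac{30566}{29963}$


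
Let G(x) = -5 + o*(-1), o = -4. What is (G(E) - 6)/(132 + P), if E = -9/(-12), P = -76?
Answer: -1/8 ≈ -0.12500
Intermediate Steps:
E = 3/4 (E = -9*(-1/12) = 3/4 ≈ 0.75000)
G(x) = -1 (G(x) = -5 - 4*(-1) = -5 + 4 = -1)
(G(E) - 6)/(132 + P) = (-1 - 6)/(132 - 76) = -7/56 = -7*1/56 = -1/8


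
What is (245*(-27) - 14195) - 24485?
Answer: -45295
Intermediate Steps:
(245*(-27) - 14195) - 24485 = (-6615 - 14195) - 24485 = -20810 - 24485 = -45295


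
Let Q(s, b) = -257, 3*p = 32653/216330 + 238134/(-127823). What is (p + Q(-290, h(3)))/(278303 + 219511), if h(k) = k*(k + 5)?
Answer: -21366994857691/41296582899588780 ≈ -0.00051740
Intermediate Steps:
p = -47341723801/82955848770 (p = (32653/216330 + 238134/(-127823))/3 = (32653*(1/216330) + 238134*(-1/127823))/3 = (32653/216330 - 238134/127823)/3 = (⅓)*(-47341723801/27651949590) = -47341723801/82955848770 ≈ -0.57069)
h(k) = k*(5 + k)
(p + Q(-290, h(3)))/(278303 + 219511) = (-47341723801/82955848770 - 257)/(278303 + 219511) = -21366994857691/82955848770/497814 = -21366994857691/82955848770*1/497814 = -21366994857691/41296582899588780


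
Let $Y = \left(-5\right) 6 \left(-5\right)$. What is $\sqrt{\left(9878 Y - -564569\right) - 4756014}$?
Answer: $i \sqrt{2709745} \approx 1646.1 i$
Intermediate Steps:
$Y = 150$ ($Y = \left(-30\right) \left(-5\right) = 150$)
$\sqrt{\left(9878 Y - -564569\right) - 4756014} = \sqrt{\left(9878 \cdot 150 - -564569\right) - 4756014} = \sqrt{\left(1481700 + 564569\right) - 4756014} = \sqrt{2046269 - 4756014} = \sqrt{-2709745} = i \sqrt{2709745}$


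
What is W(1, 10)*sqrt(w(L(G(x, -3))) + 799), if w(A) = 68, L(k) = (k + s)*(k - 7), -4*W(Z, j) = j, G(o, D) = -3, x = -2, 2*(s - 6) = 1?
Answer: -85*sqrt(3)/2 ≈ -73.612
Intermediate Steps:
s = 13/2 (s = 6 + (1/2)*1 = 6 + 1/2 = 13/2 ≈ 6.5000)
W(Z, j) = -j/4
L(k) = (-7 + k)*(13/2 + k) (L(k) = (k + 13/2)*(k - 7) = (13/2 + k)*(-7 + k) = (-7 + k)*(13/2 + k))
W(1, 10)*sqrt(w(L(G(x, -3))) + 799) = (-1/4*10)*sqrt(68 + 799) = -85*sqrt(3)/2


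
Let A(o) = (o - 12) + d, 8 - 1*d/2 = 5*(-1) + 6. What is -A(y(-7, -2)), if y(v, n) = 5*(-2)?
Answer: 8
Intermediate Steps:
d = 14 (d = 16 - 2*(5*(-1) + 6) = 16 - 2*(-5 + 6) = 16 - 2*1 = 16 - 2 = 14)
y(v, n) = -10
A(o) = 2 + o (A(o) = (o - 12) + 14 = (-12 + o) + 14 = 2 + o)
-A(y(-7, -2)) = -(2 - 10) = -1*(-8) = 8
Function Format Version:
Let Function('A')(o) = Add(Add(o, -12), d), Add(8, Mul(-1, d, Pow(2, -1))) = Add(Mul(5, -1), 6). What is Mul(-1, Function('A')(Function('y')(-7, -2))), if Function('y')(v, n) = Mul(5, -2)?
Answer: 8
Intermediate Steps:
d = 14 (d = Add(16, Mul(-2, Add(Mul(5, -1), 6))) = Add(16, Mul(-2, Add(-5, 6))) = Add(16, Mul(-2, 1)) = Add(16, -2) = 14)
Function('y')(v, n) = -10
Function('A')(o) = Add(2, o) (Function('A')(o) = Add(Add(o, -12), 14) = Add(Add(-12, o), 14) = Add(2, o))
Mul(-1, Function('A')(Function('y')(-7, -2))) = Mul(-1, Add(2, -10)) = Mul(-1, -8) = 8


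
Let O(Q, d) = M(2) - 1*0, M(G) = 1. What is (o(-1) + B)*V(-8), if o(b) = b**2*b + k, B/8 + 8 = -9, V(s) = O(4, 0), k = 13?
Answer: -124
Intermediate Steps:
O(Q, d) = 1 (O(Q, d) = 1 - 1*0 = 1 + 0 = 1)
V(s) = 1
B = -136 (B = -64 + 8*(-9) = -64 - 72 = -136)
o(b) = 13 + b**3 (o(b) = b**2*b + 13 = b**3 + 13 = 13 + b**3)
(o(-1) + B)*V(-8) = ((13 + (-1)**3) - 136)*1 = ((13 - 1) - 136)*1 = (12 - 136)*1 = -124*1 = -124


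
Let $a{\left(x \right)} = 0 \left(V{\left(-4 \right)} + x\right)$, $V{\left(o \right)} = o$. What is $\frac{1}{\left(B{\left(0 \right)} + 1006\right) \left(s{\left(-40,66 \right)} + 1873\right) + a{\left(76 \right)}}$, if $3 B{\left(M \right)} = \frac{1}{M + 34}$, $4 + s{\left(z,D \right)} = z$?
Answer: $\frac{102}{187679177} \approx 5.4348 \cdot 10^{-7}$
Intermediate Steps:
$s{\left(z,D \right)} = -4 + z$
$B{\left(M \right)} = \frac{1}{3 \left(34 + M\right)}$ ($B{\left(M \right)} = \frac{1}{3 \left(M + 34\right)} = \frac{1}{3 \left(34 + M\right)}$)
$a{\left(x \right)} = 0$ ($a{\left(x \right)} = 0 \left(-4 + x\right) = 0$)
$\frac{1}{\left(B{\left(0 \right)} + 1006\right) \left(s{\left(-40,66 \right)} + 1873\right) + a{\left(76 \right)}} = \frac{1}{\left(\frac{1}{3 \left(34 + 0\right)} + 1006\right) \left(\left(-4 - 40\right) + 1873\right) + 0} = \frac{1}{\left(\frac{1}{3 \cdot 34} + 1006\right) \left(-44 + 1873\right) + 0} = \frac{1}{\left(\frac{1}{3} \cdot \frac{1}{34} + 1006\right) 1829 + 0} = \frac{1}{\left(\frac{1}{102} + 1006\right) 1829 + 0} = \frac{1}{\frac{102613}{102} \cdot 1829 + 0} = \frac{1}{\frac{187679177}{102} + 0} = \frac{1}{\frac{187679177}{102}} = \frac{102}{187679177}$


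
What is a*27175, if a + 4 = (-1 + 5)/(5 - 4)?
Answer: 0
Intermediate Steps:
a = 0 (a = -4 + (-1 + 5)/(5 - 4) = -4 + 4/1 = -4 + 4*1 = -4 + 4 = 0)
a*27175 = 0*27175 = 0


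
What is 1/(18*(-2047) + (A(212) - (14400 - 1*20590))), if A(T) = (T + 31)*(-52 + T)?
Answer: 1/8224 ≈ 0.00012160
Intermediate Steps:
A(T) = (-52 + T)*(31 + T) (A(T) = (31 + T)*(-52 + T) = (-52 + T)*(31 + T))
1/(18*(-2047) + (A(212) - (14400 - 1*20590))) = 1/(18*(-2047) + ((-1612 + 212**2 - 21*212) - (14400 - 1*20590))) = 1/(-36846 + ((-1612 + 44944 - 4452) - (14400 - 20590))) = 1/(-36846 + (38880 - 1*(-6190))) = 1/(-36846 + (38880 + 6190)) = 1/(-36846 + 45070) = 1/8224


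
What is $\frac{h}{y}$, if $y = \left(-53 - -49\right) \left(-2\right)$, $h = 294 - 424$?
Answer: $- \frac{65}{4} \approx -16.25$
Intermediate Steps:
$h = -130$
$y = 8$ ($y = \left(-53 + 49\right) \left(-2\right) = \left(-4\right) \left(-2\right) = 8$)
$\frac{h}{y} = - \frac{130}{8} = \left(-130\right) \frac{1}{8} = - \frac{65}{4}$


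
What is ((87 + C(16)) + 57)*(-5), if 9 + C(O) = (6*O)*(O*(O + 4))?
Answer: -154275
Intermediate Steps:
C(O) = -9 + 6*O**2*(4 + O) (C(O) = -9 + (6*O)*(O*(O + 4)) = -9 + (6*O)*(O*(4 + O)) = -9 + 6*O**2*(4 + O))
((87 + C(16)) + 57)*(-5) = ((87 + (-9 + 6*16**3 + 24*16**2)) + 57)*(-5) = ((87 + (-9 + 6*4096 + 24*256)) + 57)*(-5) = ((87 + (-9 + 24576 + 6144)) + 57)*(-5) = ((87 + 30711) + 57)*(-5) = (30798 + 57)*(-5) = 30855*(-5) = -154275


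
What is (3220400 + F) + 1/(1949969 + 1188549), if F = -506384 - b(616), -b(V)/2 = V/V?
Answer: 8517994345325/3138518 ≈ 2.7140e+6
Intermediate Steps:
b(V) = -2 (b(V) = -2*V/V = -2*1 = -2)
F = -506382 (F = -506384 - 1*(-2) = -506384 + 2 = -506382)
(3220400 + F) + 1/(1949969 + 1188549) = (3220400 - 506382) + 1/(1949969 + 1188549) = 2714018 + 1/3138518 = 8517994345325/3138518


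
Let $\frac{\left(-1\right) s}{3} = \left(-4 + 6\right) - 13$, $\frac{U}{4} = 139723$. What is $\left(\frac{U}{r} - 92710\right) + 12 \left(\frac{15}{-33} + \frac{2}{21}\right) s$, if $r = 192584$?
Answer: $- \frac{4470326425}{48146} \approx -92849.0$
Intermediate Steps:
$U = 558892$ ($U = 4 \cdot 139723 = 558892$)
$s = 33$ ($s = - 3 \left(\left(-4 + 6\right) - 13\right) = - 3 \left(2 - 13\right) = \left(-3\right) \left(-11\right) = 33$)
$\left(\frac{U}{r} - 92710\right) + 12 \left(\frac{15}{-33} + \frac{2}{21}\right) s = \left(\frac{558892}{192584} - 92710\right) + 12 \left(\frac{15}{-33} + \frac{2}{21}\right) 33 = \left(558892 \cdot \frac{1}{192584} - 92710\right) + 12 \left(15 \left(- \frac{1}{33}\right) + 2 \cdot \frac{1}{21}\right) 33 = \left(\frac{139723}{48146} - 92710\right) + 12 \left(- \frac{5}{11} + \frac{2}{21}\right) 33 = - \frac{4463475937}{48146} + 12 \left(- \frac{83}{231}\right) 33 = - \frac{4463475937}{48146} - \frac{996}{7} = - \frac{4470326425}{48146}$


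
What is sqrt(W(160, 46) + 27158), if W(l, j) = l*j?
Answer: sqrt(34518) ≈ 185.79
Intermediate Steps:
W(l, j) = j*l
sqrt(W(160, 46) + 27158) = sqrt(46*160 + 27158) = sqrt(7360 + 27158) = sqrt(34518)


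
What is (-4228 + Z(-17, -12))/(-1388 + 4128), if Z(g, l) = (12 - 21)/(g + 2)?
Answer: -21137/13700 ≈ -1.5428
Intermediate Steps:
Z(g, l) = -9/(2 + g)
(-4228 + Z(-17, -12))/(-1388 + 4128) = (-4228 - 9/(2 - 17))/(-1388 + 4128) = (-4228 - 9/(-15))/2740 = (-4228 - 9*(-1/15))*(1/2740) = (-4228 + ⅗)*(1/2740) = -21137/5*1/2740 = -21137/13700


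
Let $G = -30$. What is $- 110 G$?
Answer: $3300$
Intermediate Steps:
$- 110 G = \left(-110\right) \left(-30\right) = 3300$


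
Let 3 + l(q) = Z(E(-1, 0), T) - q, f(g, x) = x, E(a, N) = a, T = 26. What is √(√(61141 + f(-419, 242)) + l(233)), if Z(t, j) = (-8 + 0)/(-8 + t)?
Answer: √(-2116 + 9*√61383)/3 ≈ 3.5560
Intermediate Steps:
Z(t, j) = -8/(-8 + t)
l(q) = -19/9 - q (l(q) = -3 + (-8/(-8 - 1) - q) = -3 + (-8/(-9) - q) = -3 + (-8*(-⅑) - q) = -3 + (8/9 - q) = -19/9 - q)
√(√(61141 + f(-419, 242)) + l(233)) = √(√(61141 + 242) + (-19/9 - 1*233)) = √(√61383 + (-19/9 - 233)) = √(√61383 - 2116/9) = √(-2116/9 + √61383)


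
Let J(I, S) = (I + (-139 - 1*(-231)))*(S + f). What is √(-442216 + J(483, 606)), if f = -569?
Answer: I*√420941 ≈ 648.8*I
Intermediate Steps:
J(I, S) = (-569 + S)*(92 + I) (J(I, S) = (I + (-139 - 1*(-231)))*(S - 569) = (I + (-139 + 231))*(-569 + S) = (I + 92)*(-569 + S) = (92 + I)*(-569 + S) = (-569 + S)*(92 + I))
√(-442216 + J(483, 606)) = √(-442216 + (-52348 - 569*483 + 92*606 + 483*606)) = √(-442216 + (-52348 - 274827 + 55752 + 292698)) = √(-442216 + 21275) = √(-420941) = I*√420941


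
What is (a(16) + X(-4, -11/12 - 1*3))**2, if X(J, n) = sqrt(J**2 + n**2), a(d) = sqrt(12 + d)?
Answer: 8545/144 + sqrt(31591)/3 ≈ 118.59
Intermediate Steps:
(a(16) + X(-4, -11/12 - 1*3))**2 = (sqrt(12 + 16) + sqrt((-4)**2 + (-11/12 - 1*3)**2))**2 = (sqrt(28) + sqrt(16 + (-11*1/12 - 3)**2))**2 = (2*sqrt(7) + sqrt(16 + (-11/12 - 3)**2))**2 = (2*sqrt(7) + sqrt(16 + (-47/12)**2))**2 = (2*sqrt(7) + sqrt(16 + 2209/144))**2 = (2*sqrt(7) + sqrt(4513/144))**2 = (2*sqrt(7) + sqrt(4513)/12)**2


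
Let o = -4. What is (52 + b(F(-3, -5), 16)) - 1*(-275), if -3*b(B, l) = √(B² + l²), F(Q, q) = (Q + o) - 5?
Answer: 961/3 ≈ 320.33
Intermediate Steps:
F(Q, q) = -9 + Q (F(Q, q) = (Q - 4) - 5 = (-4 + Q) - 5 = -9 + Q)
b(B, l) = -√(B² + l²)/3
(52 + b(F(-3, -5), 16)) - 1*(-275) = (52 - √((-9 - 3)² + 16²)/3) - 1*(-275) = (52 - √((-12)² + 256)/3) + 275 = (52 - √(144 + 256)/3) + 275 = (52 - √400/3) + 275 = (52 - ⅓*20) + 275 = (52 - 20/3) + 275 = 136/3 + 275 = 961/3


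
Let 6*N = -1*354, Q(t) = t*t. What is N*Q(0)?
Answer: 0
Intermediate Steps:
Q(t) = t²
N = -59 (N = (-1*354)/6 = (⅙)*(-354) = -59)
N*Q(0) = -59*0² = -59*0 = 0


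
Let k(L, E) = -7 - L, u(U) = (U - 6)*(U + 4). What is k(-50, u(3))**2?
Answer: 1849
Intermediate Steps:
u(U) = (-6 + U)*(4 + U)
k(-50, u(3))**2 = (-7 - 1*(-50))**2 = (-7 + 50)**2 = 43**2 = 1849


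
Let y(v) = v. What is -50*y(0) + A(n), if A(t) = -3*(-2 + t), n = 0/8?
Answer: 6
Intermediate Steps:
n = 0 (n = 0*(⅛) = 0)
A(t) = 6 - 3*t
-50*y(0) + A(n) = -50*0 + (6 - 3*0) = 0 + (6 + 0) = 0 + 6 = 6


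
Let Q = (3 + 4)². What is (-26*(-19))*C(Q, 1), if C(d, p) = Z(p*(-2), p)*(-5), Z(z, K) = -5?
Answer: 12350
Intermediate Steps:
Q = 49 (Q = 7² = 49)
C(d, p) = 25 (C(d, p) = -5*(-5) = 25)
(-26*(-19))*C(Q, 1) = -26*(-19)*25 = 494*25 = 12350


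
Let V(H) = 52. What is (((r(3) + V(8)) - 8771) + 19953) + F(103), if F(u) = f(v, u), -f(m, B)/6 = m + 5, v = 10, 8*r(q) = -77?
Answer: 89075/8 ≈ 11134.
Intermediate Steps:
r(q) = -77/8 (r(q) = (1/8)*(-77) = -77/8)
f(m, B) = -30 - 6*m (f(m, B) = -6*(m + 5) = -6*(5 + m) = -30 - 6*m)
F(u) = -90 (F(u) = -30 - 6*10 = -30 - 60 = -90)
(((r(3) + V(8)) - 8771) + 19953) + F(103) = (((-77/8 + 52) - 8771) + 19953) - 90 = ((339/8 - 8771) + 19953) - 90 = (-69829/8 + 19953) - 90 = 89795/8 - 90 = 89075/8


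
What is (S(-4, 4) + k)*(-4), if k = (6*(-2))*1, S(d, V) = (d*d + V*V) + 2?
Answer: -88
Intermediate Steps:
S(d, V) = 2 + V² + d² (S(d, V) = (d² + V²) + 2 = (V² + d²) + 2 = 2 + V² + d²)
k = -12 (k = -12*1 = -12)
(S(-4, 4) + k)*(-4) = ((2 + 4² + (-4)²) - 12)*(-4) = ((2 + 16 + 16) - 12)*(-4) = (34 - 12)*(-4) = 22*(-4) = -88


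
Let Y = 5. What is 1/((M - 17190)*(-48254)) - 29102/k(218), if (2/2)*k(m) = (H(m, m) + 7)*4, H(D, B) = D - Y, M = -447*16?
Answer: -4272897031957/129205875480 ≈ -33.070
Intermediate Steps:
M = -7152
H(D, B) = -5 + D (H(D, B) = D - 1*5 = D - 5 = -5 + D)
k(m) = 8 + 4*m (k(m) = ((-5 + m) + 7)*4 = (2 + m)*4 = 8 + 4*m)
1/((M - 17190)*(-48254)) - 29102/k(218) = 1/(-7152 - 17190*(-48254)) - 29102/(8 + 4*218) = -1/48254/(-24342) - 29102/(8 + 872) = -1/24342*(-1/48254) - 29102/880 = 1/1174598868 - 29102*1/880 = 1/1174598868 - 14551/440 = -4272897031957/129205875480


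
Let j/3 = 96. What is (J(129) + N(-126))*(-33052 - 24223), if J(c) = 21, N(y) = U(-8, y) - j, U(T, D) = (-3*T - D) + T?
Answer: 7159375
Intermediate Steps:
j = 288 (j = 3*96 = 288)
U(T, D) = -D - 2*T (U(T, D) = (-D - 3*T) + T = -D - 2*T)
N(y) = -272 - y (N(y) = (-y - 2*(-8)) - 1*288 = (-y + 16) - 288 = (16 - y) - 288 = -272 - y)
(J(129) + N(-126))*(-33052 - 24223) = (21 + (-272 - 1*(-126)))*(-33052 - 24223) = (21 + (-272 + 126))*(-57275) = (21 - 146)*(-57275) = -125*(-57275) = 7159375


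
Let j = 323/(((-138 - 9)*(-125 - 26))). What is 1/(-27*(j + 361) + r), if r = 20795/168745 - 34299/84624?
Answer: -7043787269008/68660548843438075 ≈ -0.00010259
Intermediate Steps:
r = -268535245/951991792 (r = 20795*(1/168745) - 34299*1/84624 = 4159/33749 - 11433/28208 = -268535245/951991792 ≈ -0.28208)
j = 323/22197 (j = 323/((-147*(-151))) = 323/22197 ≈ 0.014552)
1/(-27*(j + 361) + r) = 1/(-27*(323/22197 + 361) - 268535245/951991792) = 1/(-27*8013440/22197 - 268535245/951991792) = 1/(-72120960/7399 - 268535245/951991792) = 1/(-68660548843438075/7043787269008) = -7043787269008/68660548843438075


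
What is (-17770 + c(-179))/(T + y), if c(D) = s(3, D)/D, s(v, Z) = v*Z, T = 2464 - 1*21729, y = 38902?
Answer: -17767/19637 ≈ -0.90477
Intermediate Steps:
T = -19265 (T = 2464 - 21729 = -19265)
s(v, Z) = Z*v
c(D) = 3 (c(D) = (D*3)/D = (3*D)/D = 3)
(-17770 + c(-179))/(T + y) = (-17770 + 3)/(-19265 + 38902) = -17767/19637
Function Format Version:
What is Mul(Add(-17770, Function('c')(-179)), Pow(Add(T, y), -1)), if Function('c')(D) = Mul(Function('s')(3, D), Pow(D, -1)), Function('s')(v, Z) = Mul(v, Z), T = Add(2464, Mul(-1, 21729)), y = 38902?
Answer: Rational(-17767, 19637) ≈ -0.90477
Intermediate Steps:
T = -19265 (T = Add(2464, -21729) = -19265)
Function('s')(v, Z) = Mul(Z, v)
Function('c')(D) = 3 (Function('c')(D) = Mul(Mul(D, 3), Pow(D, -1)) = Mul(Mul(3, D), Pow(D, -1)) = 3)
Mul(Add(-17770, Function('c')(-179)), Pow(Add(T, y), -1)) = Mul(Add(-17770, 3), Pow(Add(-19265, 38902), -1)) = Mul(-17767, Pow(19637, -1)) = Mul(-17767, Rational(1, 19637)) = Rational(-17767, 19637)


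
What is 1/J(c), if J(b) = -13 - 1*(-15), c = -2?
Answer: ½ ≈ 0.50000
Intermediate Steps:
J(b) = 2 (J(b) = -13 + 15 = 2)
1/J(c) = 1/2 = ½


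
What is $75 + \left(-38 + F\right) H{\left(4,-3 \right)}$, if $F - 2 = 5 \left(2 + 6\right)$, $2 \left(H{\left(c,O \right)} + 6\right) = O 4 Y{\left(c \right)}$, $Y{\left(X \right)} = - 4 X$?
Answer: $435$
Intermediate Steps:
$H{\left(c,O \right)} = -6 - 8 O c$ ($H{\left(c,O \right)} = -6 + \frac{O 4 \left(- 4 c\right)}{2} = -6 + \frac{4 O \left(- 4 c\right)}{2} = -6 + \frac{\left(-16\right) O c}{2} = -6 - 8 O c$)
$F = 42$ ($F = 2 + 5 \left(2 + 6\right) = 2 + 5 \cdot 8 = 2 + 40 = 42$)
$75 + \left(-38 + F\right) H{\left(4,-3 \right)} = 75 + \left(-38 + 42\right) \left(-6 - \left(-24\right) 4\right) = 75 + 4 \left(-6 + 96\right) = 75 + 4 \cdot 90 = 75 + 360 = 435$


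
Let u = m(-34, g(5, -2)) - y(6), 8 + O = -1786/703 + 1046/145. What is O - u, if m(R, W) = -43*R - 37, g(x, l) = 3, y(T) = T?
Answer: -7630783/5365 ≈ -1422.3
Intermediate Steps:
O = -17848/5365 (O = -8 + (-1786/703 + 1046/145) = -8 + (-1786*1/703 + 1046*(1/145)) = -8 + (-94/37 + 1046/145) = -8 + 25072/5365 = -17848/5365 ≈ -3.3267)
m(R, W) = -37 - 43*R
u = 1419 (u = (-37 - 43*(-34)) - 1*6 = (-37 + 1462) - 6 = 1425 - 6 = 1419)
O - u = -17848/5365 - 1*1419 = -17848/5365 - 1419 = -7630783/5365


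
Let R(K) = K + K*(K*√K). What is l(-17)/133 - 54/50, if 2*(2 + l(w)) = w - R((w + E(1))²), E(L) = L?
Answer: -26228507/6650 ≈ -3944.1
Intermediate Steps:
R(K) = K + K^(5/2) (R(K) = K + K*K^(3/2) = K + K^(5/2))
l(w) = -2 + w/2 - ((1 + w)²)^(5/2)/2 - (1 + w)²/2 (l(w) = -2 + (w - ((w + 1)² + ((w + 1)²)^(5/2)))/2 = -2 + (w - ((1 + w)² + ((1 + w)²)^(5/2)))/2 = -2 + (w - (((1 + w)²)^(5/2) + (1 + w)²))/2 = -2 + (w + (-((1 + w)²)^(5/2) - (1 + w)²))/2 = -2 + (w - ((1 + w)²)^(5/2) - (1 + w)²)/2 = -2 + (w/2 - ((1 + w)²)^(5/2)/2 - (1 + w)²/2) = -2 + w/2 - ((1 + w)²)^(5/2)/2 - (1 + w)²/2)
l(-17)/133 - 54/50 = (-2 + (½)*(-17) - ((1 - 17)²)^(5/2)/2 - (1 - 17)²/2)/133 - 54/50 = (-2 - 17/2 - ((-16)²)^(5/2)/2 - ½*(-16)²)*(1/133) - 54*1/50 = (-2 - 17/2 - 256^(5/2)/2 - ½*256)*(1/133) - 27/25 = (-2 - 17/2 - ½*1048576 - 128)*(1/133) - 27/25 = (-2 - 17/2 - 524288 - 128)*(1/133) - 27/25 = -1048853/2*1/133 - 27/25 = -1048853/266 - 27/25 = -26228507/6650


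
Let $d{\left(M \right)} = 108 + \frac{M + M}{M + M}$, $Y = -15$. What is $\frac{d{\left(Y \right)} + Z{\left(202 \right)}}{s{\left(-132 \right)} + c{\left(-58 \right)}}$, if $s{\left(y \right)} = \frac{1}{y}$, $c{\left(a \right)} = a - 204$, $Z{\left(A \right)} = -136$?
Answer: $\frac{3564}{34585} \approx 0.10305$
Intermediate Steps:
$d{\left(M \right)} = 109$ ($d{\left(M \right)} = 108 + \frac{2 M}{2 M} = 108 + 2 M \frac{1}{2 M} = 108 + 1 = 109$)
$c{\left(a \right)} = -204 + a$
$\frac{d{\left(Y \right)} + Z{\left(202 \right)}}{s{\left(-132 \right)} + c{\left(-58 \right)}} = \frac{109 - 136}{\frac{1}{-132} - 262} = - \frac{27}{- \frac{1}{132} - 262} = - \frac{27}{- \frac{34585}{132}} = \left(-27\right) \left(- \frac{132}{34585}\right) = \frac{3564}{34585}$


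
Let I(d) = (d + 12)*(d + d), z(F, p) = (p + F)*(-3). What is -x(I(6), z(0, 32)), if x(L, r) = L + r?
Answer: -120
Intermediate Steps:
z(F, p) = -3*F - 3*p (z(F, p) = (F + p)*(-3) = -3*F - 3*p)
I(d) = 2*d*(12 + d) (I(d) = (12 + d)*(2*d) = 2*d*(12 + d))
-x(I(6), z(0, 32)) = -(2*6*(12 + 6) + (-3*0 - 3*32)) = -(2*6*18 + (0 - 96)) = -(216 - 96) = -1*120 = -120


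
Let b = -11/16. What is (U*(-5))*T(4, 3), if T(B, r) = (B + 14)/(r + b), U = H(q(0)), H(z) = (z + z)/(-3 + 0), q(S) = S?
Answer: 0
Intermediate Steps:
b = -11/16 (b = -11*1/16 = -11/16 ≈ -0.68750)
H(z) = -2*z/3 (H(z) = (2*z)/(-3) = (2*z)*(-1/3) = -2*z/3)
U = 0 (U = -2/3*0 = 0)
T(B, r) = (14 + B)/(-11/16 + r) (T(B, r) = (B + 14)/(r - 11/16) = (14 + B)/(-11/16 + r))
(U*(-5))*T(4, 3) = (0*(-5))*(16*(14 + 4)/(-11 + 16*3)) = 0*(16*18/(-11 + 48)) = 0*(16*18/37) = 0*(16*(1/37)*18) = 0*(288/37) = 0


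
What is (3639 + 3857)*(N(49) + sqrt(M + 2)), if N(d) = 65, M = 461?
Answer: 487240 + 7496*sqrt(463) ≈ 6.4854e+5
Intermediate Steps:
(3639 + 3857)*(N(49) + sqrt(M + 2)) = (3639 + 3857)*(65 + sqrt(461 + 2)) = 7496*(65 + sqrt(463)) = 487240 + 7496*sqrt(463)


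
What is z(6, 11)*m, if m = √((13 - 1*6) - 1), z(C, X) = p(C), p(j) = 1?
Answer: √6 ≈ 2.4495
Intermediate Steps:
z(C, X) = 1
m = √6 (m = √((13 - 6) - 1) = √(7 - 1) = √6 ≈ 2.4495)
z(6, 11)*m = 1*√6 = √6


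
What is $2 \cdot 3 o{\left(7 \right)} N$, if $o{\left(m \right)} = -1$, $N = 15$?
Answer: $-90$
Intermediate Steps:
$2 \cdot 3 o{\left(7 \right)} N = 2 \cdot 3 \left(-1\right) 15 = 6 \left(-1\right) 15 = \left(-6\right) 15 = -90$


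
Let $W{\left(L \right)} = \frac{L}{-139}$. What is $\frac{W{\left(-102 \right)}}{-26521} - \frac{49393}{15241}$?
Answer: $- \frac{182084848249}{56184711979} \approx -3.2408$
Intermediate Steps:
$W{\left(L \right)} = - \frac{L}{139}$ ($W{\left(L \right)} = L \left(- \frac{1}{139}\right) = - \frac{L}{139}$)
$\frac{W{\left(-102 \right)}}{-26521} - \frac{49393}{15241} = \frac{\left(- \frac{1}{139}\right) \left(-102\right)}{-26521} - \frac{49393}{15241} = \frac{102}{139} \left(- \frac{1}{26521}\right) - \frac{49393}{15241} = - \frac{102}{3686419} - \frac{49393}{15241} = - \frac{182084848249}{56184711979}$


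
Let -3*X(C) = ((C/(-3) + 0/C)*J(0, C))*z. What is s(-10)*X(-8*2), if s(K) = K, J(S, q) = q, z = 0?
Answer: 0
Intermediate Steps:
X(C) = 0 (X(C) = -(C/(-3) + 0/C)*C*0/3 = -(C*(-⅓) + 0)*C*0/3 = -(-C/3 + 0)*C*0/3 = -(-C/3)*C*0/3 = -(-C²/3)*0/3 = -⅓*0 = 0)
s(-10)*X(-8*2) = -10*0 = 0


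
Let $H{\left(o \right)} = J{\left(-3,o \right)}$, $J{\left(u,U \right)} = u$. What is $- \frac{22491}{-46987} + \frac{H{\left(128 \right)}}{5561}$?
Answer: $\frac{124931490}{261294707} \approx 0.47812$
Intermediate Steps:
$H{\left(o \right)} = -3$
$- \frac{22491}{-46987} + \frac{H{\left(128 \right)}}{5561} = - \frac{22491}{-46987} - \frac{3}{5561} = \left(-22491\right) \left(- \frac{1}{46987}\right) - \frac{3}{5561} = \frac{22491}{46987} - \frac{3}{5561} = \frac{124931490}{261294707}$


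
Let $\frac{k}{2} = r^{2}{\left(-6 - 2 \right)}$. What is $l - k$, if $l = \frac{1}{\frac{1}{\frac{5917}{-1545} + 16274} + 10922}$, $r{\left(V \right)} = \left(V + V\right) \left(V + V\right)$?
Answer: $- \frac{35985925883719419}{274550826331} \approx -1.3107 \cdot 10^{5}$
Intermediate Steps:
$r{\left(V \right)} = 4 V^{2}$ ($r{\left(V \right)} = 2 V 2 V = 4 V^{2}$)
$l = \frac{25137413}{274550826331}$ ($l = \frac{1}{\frac{1}{5917 \left(- \frac{1}{1545}\right) + 16274} + 10922} = \frac{1}{\frac{1}{- \frac{5917}{1545} + 16274} + 10922} = \frac{1}{\frac{1}{\frac{25137413}{1545}} + 10922} = \frac{1}{\frac{1545}{25137413} + 10922} = \frac{1}{\frac{274550826331}{25137413}} = \frac{25137413}{274550826331} \approx 9.1558 \cdot 10^{-5}$)
$k = 131072$ ($k = 2 \left(4 \left(-6 - 2\right)^{2}\right)^{2} = 2 \left(4 \left(-8\right)^{2}\right)^{2} = 2 \left(4 \cdot 64\right)^{2} = 2 \cdot 256^{2} = 2 \cdot 65536 = 131072$)
$l - k = \frac{25137413}{274550826331} - 131072 = - \frac{35985925883719419}{274550826331}$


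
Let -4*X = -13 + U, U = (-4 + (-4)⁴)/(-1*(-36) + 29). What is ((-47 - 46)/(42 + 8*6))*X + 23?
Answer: 161017/7800 ≈ 20.643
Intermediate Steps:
U = 252/65 (U = (-4 + 256)/(36 + 29) = 252/65 ≈ 3.8769)
X = 593/260 (X = -(-13 + 252/65)/4 = -¼*(-593/65) = 593/260 ≈ 2.2808)
((-47 - 46)/(42 + 8*6))*X + 23 = ((-47 - 46)/(42 + 8*6))*(593/260) + 23 = -93/(42 + 48)*(593/260) + 23 = -93/90*(593/260) + 23 = -93*1/90*(593/260) + 23 = -31/30*593/260 + 23 = -18383/7800 + 23 = 161017/7800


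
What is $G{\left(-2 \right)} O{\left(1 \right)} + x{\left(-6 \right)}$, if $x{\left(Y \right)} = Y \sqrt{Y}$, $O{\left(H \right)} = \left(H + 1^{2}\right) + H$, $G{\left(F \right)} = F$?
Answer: $-6 - 6 i \sqrt{6} \approx -6.0 - 14.697 i$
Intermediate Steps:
$O{\left(H \right)} = 1 + 2 H$ ($O{\left(H \right)} = \left(H + 1\right) + H = \left(1 + H\right) + H = 1 + 2 H$)
$x{\left(Y \right)} = Y^{\frac{3}{2}}$
$G{\left(-2 \right)} O{\left(1 \right)} + x{\left(-6 \right)} = - 2 \left(1 + 2 \cdot 1\right) + \left(-6\right)^{\frac{3}{2}} = - 2 \left(1 + 2\right) - 6 i \sqrt{6} = \left(-2\right) 3 - 6 i \sqrt{6} = -6 - 6 i \sqrt{6}$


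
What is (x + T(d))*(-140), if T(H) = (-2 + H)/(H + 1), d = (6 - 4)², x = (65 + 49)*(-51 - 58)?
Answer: 1739584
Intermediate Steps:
x = -12426 (x = 114*(-109) = -12426)
d = 4 (d = 2² = 4)
T(H) = (-2 + H)/(1 + H)
(x + T(d))*(-140) = (-12426 + (-2 + 4)/(1 + 4))*(-140) = (-12426 + 2/5)*(-140) = (-12426 + (⅕)*2)*(-140) = (-12426 + ⅖)*(-140) = -62128/5*(-140) = 1739584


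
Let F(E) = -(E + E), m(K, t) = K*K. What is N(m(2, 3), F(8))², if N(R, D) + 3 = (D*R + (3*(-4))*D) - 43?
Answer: 6724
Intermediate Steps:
m(K, t) = K²
F(E) = -2*E
N(R, D) = -46 - 12*D + D*R (N(R, D) = -3 + ((D*R + (3*(-4))*D) - 43) = -3 + ((D*R - 12*D) - 43) = -3 + ((-12*D + D*R) - 43) = -3 + (-43 - 12*D + D*R) = -46 - 12*D + D*R)
N(m(2, 3), F(8))² = (-46 - (-24)*8 - 2*8*2²)² = (-46 - 12*(-16) - 16*4)² = (-46 + 192 - 64)² = 82² = 6724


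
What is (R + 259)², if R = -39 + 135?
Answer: 126025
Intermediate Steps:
R = 96
(R + 259)² = (96 + 259)² = 355² = 126025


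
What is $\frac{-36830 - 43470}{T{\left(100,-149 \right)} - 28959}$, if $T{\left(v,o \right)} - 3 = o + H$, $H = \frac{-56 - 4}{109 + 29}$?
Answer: $\frac{73876}{26777} \approx 2.7589$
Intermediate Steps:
$H = - \frac{10}{23}$ ($H = - \frac{60}{138} = \left(-60\right) \frac{1}{138} = - \frac{10}{23} \approx -0.43478$)
$T{\left(v,o \right)} = \frac{59}{23} + o$ ($T{\left(v,o \right)} = 3 + \left(o - \frac{10}{23}\right) = 3 + \left(- \frac{10}{23} + o\right) = \frac{59}{23} + o$)
$\frac{-36830 - 43470}{T{\left(100,-149 \right)} - 28959} = \frac{-36830 - 43470}{\left(\frac{59}{23} - 149\right) - 28959} = - \frac{80300}{- \frac{3368}{23} - 28959} = - \frac{80300}{- \frac{669425}{23}} = \left(-80300\right) \left(- \frac{23}{669425}\right) = \frac{73876}{26777}$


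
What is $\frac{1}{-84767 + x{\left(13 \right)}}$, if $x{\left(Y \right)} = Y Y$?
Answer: $- \frac{1}{84598} \approx -1.1821 \cdot 10^{-5}$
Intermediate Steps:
$x{\left(Y \right)} = Y^{2}$
$\frac{1}{-84767 + x{\left(13 \right)}} = \frac{1}{-84767 + 13^{2}} = \frac{1}{-84767 + 169} = \frac{1}{-84598} = - \frac{1}{84598}$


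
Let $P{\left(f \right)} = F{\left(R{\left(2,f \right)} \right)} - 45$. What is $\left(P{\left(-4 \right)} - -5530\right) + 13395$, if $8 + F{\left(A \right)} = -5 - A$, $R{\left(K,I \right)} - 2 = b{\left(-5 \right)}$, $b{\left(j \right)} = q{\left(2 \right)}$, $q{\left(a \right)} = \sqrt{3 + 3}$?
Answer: $18865 - \sqrt{6} \approx 18863.0$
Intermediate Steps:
$q{\left(a \right)} = \sqrt{6}$
$b{\left(j \right)} = \sqrt{6}$
$R{\left(K,I \right)} = 2 + \sqrt{6}$
$F{\left(A \right)} = -13 - A$ ($F{\left(A \right)} = -8 - \left(5 + A\right) = -13 - A$)
$P{\left(f \right)} = -60 - \sqrt{6}$ ($P{\left(f \right)} = \left(-13 - \left(2 + \sqrt{6}\right)\right) - 45 = \left(-15 - \sqrt{6}\right) - 45 = -60 - \sqrt{6}$)
$\left(P{\left(-4 \right)} - -5530\right) + 13395 = \left(\left(-60 - \sqrt{6}\right) - -5530\right) + 13395 = \left(\left(-60 - \sqrt{6}\right) + 5530\right) + 13395 = \left(5470 - \sqrt{6}\right) + 13395 = 18865 - \sqrt{6}$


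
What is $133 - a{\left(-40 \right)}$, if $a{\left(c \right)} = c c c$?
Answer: $64133$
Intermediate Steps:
$a{\left(c \right)} = c^{3}$ ($a{\left(c \right)} = c^{2} c = c^{3}$)
$133 - a{\left(-40 \right)} = 133 - \left(-40\right)^{3} = 133 - -64000 = 133 + 64000 = 64133$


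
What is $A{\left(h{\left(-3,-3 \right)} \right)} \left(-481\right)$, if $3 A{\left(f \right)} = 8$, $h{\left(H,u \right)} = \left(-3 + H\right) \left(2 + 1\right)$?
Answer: $- \frac{3848}{3} \approx -1282.7$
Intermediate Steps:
$h{\left(H,u \right)} = -9 + 3 H$ ($h{\left(H,u \right)} = \left(-3 + H\right) 3 = -9 + 3 H$)
$A{\left(f \right)} = \frac{8}{3}$ ($A{\left(f \right)} = \frac{1}{3} \cdot 8 = \frac{8}{3}$)
$A{\left(h{\left(-3,-3 \right)} \right)} \left(-481\right) = \frac{8}{3} \left(-481\right) = - \frac{3848}{3}$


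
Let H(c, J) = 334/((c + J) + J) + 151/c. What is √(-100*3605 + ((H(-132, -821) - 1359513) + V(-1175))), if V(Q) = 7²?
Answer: I*√5894606301832347/58542 ≈ 1311.5*I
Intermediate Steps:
H(c, J) = 151/c + 334/(c + 2*J) (H(c, J) = 334/((J + c) + J) + 151/c = 334/(c + 2*J) + 151/c = 151/c + 334/(c + 2*J))
V(Q) = 49
√(-100*3605 + ((H(-132, -821) - 1359513) + V(-1175))) = √(-100*3605 + (((302*(-821) + 485*(-132))/((-132)*(-132 + 2*(-821))) - 1359513) + 49)) = √(-360500 + ((-(-247942 - 64020)/(132*(-132 - 1642)) - 1359513) + 49)) = √(-360500 + ((-1/132*(-311962)/(-1774) - 1359513) + 49)) = √(-360500 + ((-1/132*(-1/1774)*(-311962) - 1359513) + 49)) = √(-360500 + ((-155981/117084 - 1359513) + 49)) = √(-360500 + (-159177376073/117084 + 49)) = √(-360500 - 159171638957/117084) = √(-201380420957/117084) = I*√5894606301832347/58542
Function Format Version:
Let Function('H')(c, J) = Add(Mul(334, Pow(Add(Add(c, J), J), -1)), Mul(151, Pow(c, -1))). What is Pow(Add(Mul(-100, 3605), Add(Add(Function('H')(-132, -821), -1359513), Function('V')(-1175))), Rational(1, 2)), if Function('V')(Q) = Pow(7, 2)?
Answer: Mul(Rational(1, 58542), I, Pow(5894606301832347, Rational(1, 2))) ≈ Mul(1311.5, I)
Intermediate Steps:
Function('H')(c, J) = Add(Mul(151, Pow(c, -1)), Mul(334, Pow(Add(c, Mul(2, J)), -1))) (Function('H')(c, J) = Add(Mul(334, Pow(Add(Add(J, c), J), -1)), Mul(151, Pow(c, -1))) = Add(Mul(334, Pow(Add(c, Mul(2, J)), -1)), Mul(151, Pow(c, -1))) = Add(Mul(151, Pow(c, -1)), Mul(334, Pow(Add(c, Mul(2, J)), -1))))
Function('V')(Q) = 49
Pow(Add(Mul(-100, 3605), Add(Add(Function('H')(-132, -821), -1359513), Function('V')(-1175))), Rational(1, 2)) = Pow(Add(Mul(-100, 3605), Add(Add(Mul(Pow(-132, -1), Pow(Add(-132, Mul(2, -821)), -1), Add(Mul(302, -821), Mul(485, -132))), -1359513), 49)), Rational(1, 2)) = Pow(Add(-360500, Add(Add(Mul(Rational(-1, 132), Pow(Add(-132, -1642), -1), Add(-247942, -64020)), -1359513), 49)), Rational(1, 2)) = Pow(Add(-360500, Add(Add(Mul(Rational(-1, 132), Pow(-1774, -1), -311962), -1359513), 49)), Rational(1, 2)) = Pow(Add(-360500, Add(Add(Mul(Rational(-1, 132), Rational(-1, 1774), -311962), -1359513), 49)), Rational(1, 2)) = Pow(Add(-360500, Add(Add(Rational(-155981, 117084), -1359513), 49)), Rational(1, 2)) = Pow(Add(-360500, Add(Rational(-159177376073, 117084), 49)), Rational(1, 2)) = Pow(Add(-360500, Rational(-159171638957, 117084)), Rational(1, 2)) = Pow(Rational(-201380420957, 117084), Rational(1, 2)) = Mul(Rational(1, 58542), I, Pow(5894606301832347, Rational(1, 2)))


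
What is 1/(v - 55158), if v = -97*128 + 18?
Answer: -1/67556 ≈ -1.4803e-5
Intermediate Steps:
v = -12398 (v = -12416 + 18 = -12398)
1/(v - 55158) = 1/(-12398 - 55158) = 1/(-67556) = -1/67556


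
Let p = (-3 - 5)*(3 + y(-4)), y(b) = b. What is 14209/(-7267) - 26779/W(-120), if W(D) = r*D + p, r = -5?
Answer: -15634005/339872 ≈ -46.000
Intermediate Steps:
p = 8 (p = (-3 - 5)*(3 - 4) = -8*(-1) = 8)
W(D) = 8 - 5*D (W(D) = -5*D + 8 = 8 - 5*D)
14209/(-7267) - 26779/W(-120) = 14209/(-7267) - 26779/(8 - 5*(-120)) = 14209*(-1/7267) - 26779/(8 + 600) = -1093/559 - 26779/608 = -15634005/339872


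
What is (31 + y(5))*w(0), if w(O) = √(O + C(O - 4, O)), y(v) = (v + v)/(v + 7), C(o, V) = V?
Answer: 0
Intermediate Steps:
y(v) = 2*v/(7 + v) (y(v) = (2*v)/(7 + v) = 2*v/(7 + v))
w(O) = √2*√O (w(O) = √(O + O) = √(2*O) = √2*√O)
(31 + y(5))*w(0) = (31 + 2*5/(7 + 5))*(√2*√0) = (31 + 2*5/12)*(√2*0) = (31 + 2*5*(1/12))*0 = (31 + ⅚)*0 = (191/6)*0 = 0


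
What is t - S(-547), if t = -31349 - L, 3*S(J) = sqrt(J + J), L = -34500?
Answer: 3151 - I*sqrt(1094)/3 ≈ 3151.0 - 11.025*I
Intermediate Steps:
S(J) = sqrt(2)*sqrt(J)/3 (S(J) = sqrt(J + J)/3 = sqrt(2*J)/3 = (sqrt(2)*sqrt(J))/3 = sqrt(2)*sqrt(J)/3)
t = 3151 (t = -31349 - 1*(-34500) = -31349 + 34500 = 3151)
t - S(-547) = 3151 - sqrt(2)*sqrt(-547)/3 = 3151 - sqrt(2)*I*sqrt(547)/3 = 3151 - I*sqrt(1094)/3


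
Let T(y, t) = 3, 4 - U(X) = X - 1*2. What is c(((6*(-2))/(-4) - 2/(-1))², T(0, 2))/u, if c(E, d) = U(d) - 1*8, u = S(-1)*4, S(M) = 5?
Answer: -¼ ≈ -0.25000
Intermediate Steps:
U(X) = 6 - X (U(X) = 4 - (X - 1*2) = 4 - (X - 2) = 4 - (-2 + X) = 4 + (2 - X) = 6 - X)
u = 20 (u = 5*4 = 20)
c(E, d) = -2 - d (c(E, d) = (6 - d) - 1*8 = (6 - d) - 8 = -2 - d)
c(((6*(-2))/(-4) - 2/(-1))², T(0, 2))/u = (-2 - 1*3)/20 = (-2 - 3)*(1/20) = -5*1/20 = -¼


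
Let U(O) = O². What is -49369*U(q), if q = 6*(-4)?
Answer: -28436544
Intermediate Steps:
q = -24
-49369*U(q) = -49369*(-24)² = -49369*576 = -28436544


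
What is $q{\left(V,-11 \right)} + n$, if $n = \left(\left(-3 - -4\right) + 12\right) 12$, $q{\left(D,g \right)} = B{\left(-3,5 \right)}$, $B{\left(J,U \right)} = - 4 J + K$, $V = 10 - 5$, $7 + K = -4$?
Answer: $157$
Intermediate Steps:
$K = -11$ ($K = -7 - 4 = -11$)
$V = 5$
$B{\left(J,U \right)} = -11 - 4 J$ ($B{\left(J,U \right)} = - 4 J - 11 = -11 - 4 J$)
$q{\left(D,g \right)} = 1$ ($q{\left(D,g \right)} = -11 - -12 = -11 + 12 = 1$)
$n = 156$ ($n = \left(\left(-3 + 4\right) + 12\right) 12 = \left(1 + 12\right) 12 = 13 \cdot 12 = 156$)
$q{\left(V,-11 \right)} + n = 1 + 156 = 157$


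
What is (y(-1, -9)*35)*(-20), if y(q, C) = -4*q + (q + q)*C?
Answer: -15400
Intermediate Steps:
y(q, C) = -4*q + 2*C*q (y(q, C) = -4*q + (2*q)*C = -4*q + 2*C*q)
(y(-1, -9)*35)*(-20) = ((2*(-1)*(-2 - 9))*35)*(-20) = ((2*(-1)*(-11))*35)*(-20) = (22*35)*(-20) = 770*(-20) = -15400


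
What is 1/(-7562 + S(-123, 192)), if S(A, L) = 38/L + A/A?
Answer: -96/725837 ≈ -0.00013226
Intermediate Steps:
S(A, L) = 1 + 38/L (S(A, L) = 38/L + 1 = 1 + 38/L)
1/(-7562 + S(-123, 192)) = 1/(-7562 + (38 + 192)/192) = 1/(-7562 + (1/192)*230) = 1/(-7562 + 115/96) = 1/(-725837/96) = -96/725837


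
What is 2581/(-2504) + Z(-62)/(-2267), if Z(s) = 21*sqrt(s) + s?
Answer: -5695879/5676568 - 21*I*sqrt(62)/2267 ≈ -1.0034 - 0.07294*I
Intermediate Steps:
Z(s) = s + 21*sqrt(s)
2581/(-2504) + Z(-62)/(-2267) = 2581/(-2504) + (-62 + 21*sqrt(-62))/(-2267) = 2581*(-1/2504) + (-62 + 21*(I*sqrt(62)))*(-1/2267) = -2581/2504 + (-62 + 21*I*sqrt(62))*(-1/2267) = -2581/2504 + (62/2267 - 21*I*sqrt(62)/2267) = -5695879/5676568 - 21*I*sqrt(62)/2267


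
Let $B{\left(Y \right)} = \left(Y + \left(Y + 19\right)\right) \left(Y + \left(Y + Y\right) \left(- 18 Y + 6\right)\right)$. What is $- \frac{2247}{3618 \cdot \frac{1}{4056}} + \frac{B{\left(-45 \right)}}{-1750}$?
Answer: $- \frac{386954287}{70350} \approx -5500.4$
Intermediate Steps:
$B{\left(Y \right)} = \left(19 + 2 Y\right) \left(Y + 2 Y \left(6 - 18 Y\right)\right)$ ($B{\left(Y \right)} = \left(Y + \left(19 + Y\right)\right) \left(Y + 2 Y \left(6 - 18 Y\right)\right) = \left(19 + 2 Y\right) \left(Y + 2 Y \left(6 - 18 Y\right)\right)$)
$- \frac{2247}{3618 \cdot \frac{1}{4056}} + \frac{B{\left(-45 \right)}}{-1750} = - \frac{2247}{3618 \cdot \frac{1}{4056}} + \frac{\left(-45\right) \left(247 - -29610 - 72 \left(-45\right)^{2}\right)}{-1750} = - \frac{2247}{3618 \cdot \frac{1}{4056}} + - 45 \left(247 + 29610 - 145800\right) \left(- \frac{1}{1750}\right) = - \frac{2247}{\frac{603}{676}} + - 45 \left(247 + 29610 - 145800\right) \left(- \frac{1}{1750}\right) = \left(-2247\right) \frac{676}{603} + \left(-45\right) \left(-115943\right) \left(- \frac{1}{1750}\right) = - \frac{506324}{201} + 5217435 \left(- \frac{1}{1750}\right) = - \frac{506324}{201} - \frac{1043487}{350} = - \frac{386954287}{70350}$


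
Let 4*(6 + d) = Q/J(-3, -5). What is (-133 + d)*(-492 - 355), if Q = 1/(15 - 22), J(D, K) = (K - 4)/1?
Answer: 4238267/36 ≈ 1.1773e+5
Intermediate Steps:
J(D, K) = -4 + K (J(D, K) = (-4 + K)*1 = -4 + K)
Q = -⅐ (Q = 1/(-7) = -⅐ ≈ -0.14286)
d = -1511/252 (d = -6 + (-1/(7*(-4 - 5)))/4 = -6 + (-⅐/(-9))/4 = -6 + (-⅐*(-⅑))/4 = -6 + (¼)*(1/63) = -6 + 1/252 = -1511/252 ≈ -5.9960)
(-133 + d)*(-492 - 355) = (-133 - 1511/252)*(-492 - 355) = -35027/252*(-847) = 4238267/36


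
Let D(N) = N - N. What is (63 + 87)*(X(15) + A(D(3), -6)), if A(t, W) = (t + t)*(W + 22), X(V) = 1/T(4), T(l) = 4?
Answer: 75/2 ≈ 37.500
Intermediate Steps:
D(N) = 0
X(V) = ¼ (X(V) = 1/4 = ¼)
A(t, W) = 2*t*(22 + W) (A(t, W) = (2*t)*(22 + W) = 2*t*(22 + W))
(63 + 87)*(X(15) + A(D(3), -6)) = (63 + 87)*(¼ + 2*0*(22 - 6)) = 150*(¼ + 2*0*16) = 150*(¼ + 0) = 150*(¼) = 75/2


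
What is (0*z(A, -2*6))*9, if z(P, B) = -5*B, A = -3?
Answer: 0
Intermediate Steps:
(0*z(A, -2*6))*9 = (0*(-(-10)*6))*9 = (0*(-5*(-12)))*9 = (0*60)*9 = 0*9 = 0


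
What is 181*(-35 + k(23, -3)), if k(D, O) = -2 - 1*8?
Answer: -8145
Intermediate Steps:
k(D, O) = -10 (k(D, O) = -2 - 8 = -10)
181*(-35 + k(23, -3)) = 181*(-35 - 10) = 181*(-45) = -8145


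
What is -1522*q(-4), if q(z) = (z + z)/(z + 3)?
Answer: -12176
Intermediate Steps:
q(z) = 2*z/(3 + z) (q(z) = (2*z)/(3 + z) = 2*z/(3 + z))
-1522*q(-4) = -3044*(-4)/(3 - 4) = -3044*(-4)/(-1) = -3044*(-4)*(-1) = -1522*8 = -12176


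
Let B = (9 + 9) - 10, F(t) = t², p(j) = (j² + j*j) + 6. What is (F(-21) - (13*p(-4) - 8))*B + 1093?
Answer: 733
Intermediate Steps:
p(j) = 6 + 2*j² (p(j) = (j² + j²) + 6 = 2*j² + 6 = 6 + 2*j²)
B = 8 (B = 18 - 10 = 8)
(F(-21) - (13*p(-4) - 8))*B + 1093 = ((-21)² - (13*(6 + 2*(-4)²) - 8))*8 + 1093 = (441 - (13*(6 + 2*16) - 8))*8 + 1093 = (441 - (13*(6 + 32) - 8))*8 + 1093 = (441 - (13*38 - 8))*8 + 1093 = (441 - (494 - 8))*8 + 1093 = (441 - 1*486)*8 + 1093 = (441 - 486)*8 + 1093 = -45*8 + 1093 = -360 + 1093 = 733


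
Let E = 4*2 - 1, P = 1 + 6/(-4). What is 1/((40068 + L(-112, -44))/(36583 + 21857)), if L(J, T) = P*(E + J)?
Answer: 38960/26747 ≈ 1.4566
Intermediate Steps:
P = -½ (P = 1 + 6*(-¼) = 1 - 3/2 = -½ ≈ -0.50000)
E = 7 (E = 8 - 1 = 7)
L(J, T) = -7/2 - J/2 (L(J, T) = -(7 + J)/2 = -7/2 - J/2)
1/((40068 + L(-112, -44))/(36583 + 21857)) = 1/((40068 + (-7/2 - ½*(-112)))/(36583 + 21857)) = 1/((40068 + (-7/2 + 56))/58440) = 1/((40068 + 105/2)*(1/58440)) = 1/((80241/2)*(1/58440)) = 1/(26747/38960) = 38960/26747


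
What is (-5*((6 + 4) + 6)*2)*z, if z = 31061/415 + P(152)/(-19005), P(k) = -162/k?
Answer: -23927424424/1998059 ≈ -11975.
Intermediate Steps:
z = 2990928053/39961180 (z = 31061/415 - 162/152/(-19005) = 31061*(1/415) - 162*1/152*(-1/19005) = 31061/415 - 81/76*(-1/19005) = 31061/415 + 27/481460 = 2990928053/39961180 ≈ 74.846)
(-5*((6 + 4) + 6)*2)*z = (-5*((6 + 4) + 6)*2)*(2990928053/39961180) = (-5*(10 + 6)*2)*(2990928053/39961180) = (-5*16*2)*(2990928053/39961180) = -80*2*(2990928053/39961180) = -160*2990928053/39961180 = -23927424424/1998059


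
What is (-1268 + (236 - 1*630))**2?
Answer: 2762244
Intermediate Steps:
(-1268 + (236 - 1*630))**2 = (-1268 + (236 - 630))**2 = (-1268 - 394)**2 = (-1662)**2 = 2762244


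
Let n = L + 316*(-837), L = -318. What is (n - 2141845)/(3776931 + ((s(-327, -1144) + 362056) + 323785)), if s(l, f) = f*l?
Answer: -481331/967372 ≈ -0.49757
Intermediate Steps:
n = -264810 (n = -318 + 316*(-837) = -318 - 264492 = -264810)
(n - 2141845)/(3776931 + ((s(-327, -1144) + 362056) + 323785)) = (-264810 - 2141845)/(3776931 + ((-1144*(-327) + 362056) + 323785)) = -2406655/(3776931 + ((374088 + 362056) + 323785)) = -2406655/(3776931 + (736144 + 323785)) = -2406655/(3776931 + 1059929) = -2406655/4836860 = -2406655*1/4836860 = -481331/967372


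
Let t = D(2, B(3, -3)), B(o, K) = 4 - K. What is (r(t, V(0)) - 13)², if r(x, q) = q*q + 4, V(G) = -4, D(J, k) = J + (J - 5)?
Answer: 49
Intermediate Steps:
D(J, k) = -5 + 2*J (D(J, k) = J + (-5 + J) = -5 + 2*J)
t = -1 (t = -5 + 2*2 = -5 + 4 = -1)
r(x, q) = 4 + q² (r(x, q) = q² + 4 = 4 + q²)
(r(t, V(0)) - 13)² = ((4 + (-4)²) - 13)² = ((4 + 16) - 13)² = (20 - 13)² = 7² = 49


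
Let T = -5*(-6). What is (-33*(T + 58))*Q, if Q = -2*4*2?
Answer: 46464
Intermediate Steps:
T = 30
Q = -16 (Q = -8*2 = -16)
(-33*(T + 58))*Q = -33*(30 + 58)*(-16) = -33*88*(-16) = -2904*(-16) = 46464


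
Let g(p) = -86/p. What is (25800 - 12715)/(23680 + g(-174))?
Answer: 1138395/2060203 ≈ 0.55256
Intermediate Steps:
(25800 - 12715)/(23680 + g(-174)) = (25800 - 12715)/(23680 - 86/(-174)) = 13085/(23680 - 86*(-1/174)) = 13085/(23680 + 43/87) = 13085/(2060203/87) = 13085*(87/2060203) = 1138395/2060203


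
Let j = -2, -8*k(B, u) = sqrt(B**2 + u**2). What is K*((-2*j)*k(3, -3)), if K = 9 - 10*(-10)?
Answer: -327*sqrt(2)/2 ≈ -231.22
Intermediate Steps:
k(B, u) = -sqrt(B**2 + u**2)/8
K = 109 (K = 9 + 100 = 109)
K*((-2*j)*k(3, -3)) = 109*((-2*(-2))*(-sqrt(3**2 + (-3)**2)/8)) = 109*(4*(-sqrt(9 + 9)/8)) = 109*(4*(-3*sqrt(2)/8)) = 109*(-3*sqrt(2)/2) = -327*sqrt(2)/2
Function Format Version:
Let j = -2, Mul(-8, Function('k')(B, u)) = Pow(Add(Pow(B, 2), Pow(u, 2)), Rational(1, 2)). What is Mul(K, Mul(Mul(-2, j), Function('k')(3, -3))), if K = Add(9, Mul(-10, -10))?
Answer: Mul(Rational(-327, 2), Pow(2, Rational(1, 2))) ≈ -231.22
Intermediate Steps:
Function('k')(B, u) = Mul(Rational(-1, 8), Pow(Add(Pow(B, 2), Pow(u, 2)), Rational(1, 2)))
K = 109 (K = Add(9, 100) = 109)
Mul(K, Mul(Mul(-2, j), Function('k')(3, -3))) = Mul(109, Mul(Mul(-2, -2), Mul(Rational(-1, 8), Pow(Add(Pow(3, 2), Pow(-3, 2)), Rational(1, 2))))) = Mul(109, Mul(4, Mul(Rational(-1, 8), Pow(Add(9, 9), Rational(1, 2))))) = Mul(109, Mul(4, Mul(Rational(-1, 8), Pow(18, Rational(1, 2))))) = Mul(109, Mul(4, Mul(Rational(-1, 8), Mul(3, Pow(2, Rational(1, 2)))))) = Mul(109, Mul(4, Mul(Rational(-3, 8), Pow(2, Rational(1, 2))))) = Mul(109, Mul(Rational(-3, 2), Pow(2, Rational(1, 2)))) = Mul(Rational(-327, 2), Pow(2, Rational(1, 2)))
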